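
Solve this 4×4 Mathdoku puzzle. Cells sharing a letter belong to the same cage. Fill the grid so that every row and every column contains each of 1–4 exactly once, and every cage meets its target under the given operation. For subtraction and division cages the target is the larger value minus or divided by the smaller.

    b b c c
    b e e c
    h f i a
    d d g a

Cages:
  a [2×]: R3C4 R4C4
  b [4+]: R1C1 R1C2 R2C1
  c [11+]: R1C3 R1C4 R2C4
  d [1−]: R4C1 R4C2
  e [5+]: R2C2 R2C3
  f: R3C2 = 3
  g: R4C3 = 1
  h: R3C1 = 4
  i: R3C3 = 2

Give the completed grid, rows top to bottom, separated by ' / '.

2 1 4 3 / 1 2 3 4 / 4 3 2 1 / 3 4 1 2

Cage b needs sum 4, so R1C1 = 2.
Cage b needs sum 4, leaving R1C2 = 1.
Cage c needs sum 11, which forces R1C3 = 4.
Cage c has sum 11; hence R1C4 = 3.
Cage b has sum 4, which forces R2C1 = 1.
Cage c has sum 11; hence R2C4 = 4.
Cage h is a single given cell, which forces R3C1 = 4.
F is a freebie, which forces R3C2 = 3.
Cage i is a single given cell, leaving R3C3 = 2.
2 is placed in row 3, which forces R3C4 = 1.
Column 1 now contains 4, so R4C1 = 3.
G is a freebie, leaving R4C3 = 1.
1 is placed in column 4; hence R4C4 = 2.
Column 2 now contains 3, leaving R2C2 = 2.
Column 3 now contains 2, leaving R2C3 = 3.
Row 4 already has 2, so R4C2 = 4.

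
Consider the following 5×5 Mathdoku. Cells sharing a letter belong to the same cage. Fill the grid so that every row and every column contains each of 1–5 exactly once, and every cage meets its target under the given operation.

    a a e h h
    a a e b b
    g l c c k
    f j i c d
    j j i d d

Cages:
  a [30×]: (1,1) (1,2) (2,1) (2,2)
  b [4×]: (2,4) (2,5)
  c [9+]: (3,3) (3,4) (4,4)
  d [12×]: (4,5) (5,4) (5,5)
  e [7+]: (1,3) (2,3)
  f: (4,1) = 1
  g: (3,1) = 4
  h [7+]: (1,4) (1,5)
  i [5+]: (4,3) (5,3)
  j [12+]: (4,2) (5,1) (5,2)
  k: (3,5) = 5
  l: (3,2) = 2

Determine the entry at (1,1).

G is a freebie; hence (3,1) = 4.
Cage l is a single given cell, so (3,2) = 2.
K is a freebie, leaving (3,5) = 5.
Cage f is a single given cell, so (4,1) = 1.
Cage c has sum 9, so (4,4) = 5.
Row 1 needs a 1, and only (1,2) is open for it.
Column 4 needs a 2, and only (5,4) is open for it.
Cage d needs product 12, leaving (4,5) = 2.
Cage d has product 12, so (5,5) = 3.
The two cells of cage h must have sum 7, leaving (1,4) = 3.
Column 5 now contains 3, leaving (1,5) = 4.
4 is placed in column 5, so (2,5) = 1.
Column 4 now contains 3, so (3,4) = 1.
Cage j needs sum 12, so (4,2) = 3.
Row 4 already has 2, which forces (4,3) = 4.
Row 5 already has 3; hence (5,1) = 5.
Cage j needs sum 12, which forces (5,2) = 4.
Row 5 already has 3; hence (5,3) = 1.
5 is placed in column 1, which forces (1,1) = 2.
2 is placed in row 1, leaving (1,3) = 5.
Cage a has product 30, so (2,1) = 3.
3 is placed in column 2, leaving (2,2) = 5.
5 is placed in column 3, so (2,3) = 2.
1 is placed in row 2, leaving (2,4) = 4.
Row 3 already has 1, which forces (3,3) = 3.
The full grid is 2 1 5 3 4 / 3 5 2 4 1 / 4 2 3 1 5 / 1 3 4 5 2 / 5 4 1 2 3.

2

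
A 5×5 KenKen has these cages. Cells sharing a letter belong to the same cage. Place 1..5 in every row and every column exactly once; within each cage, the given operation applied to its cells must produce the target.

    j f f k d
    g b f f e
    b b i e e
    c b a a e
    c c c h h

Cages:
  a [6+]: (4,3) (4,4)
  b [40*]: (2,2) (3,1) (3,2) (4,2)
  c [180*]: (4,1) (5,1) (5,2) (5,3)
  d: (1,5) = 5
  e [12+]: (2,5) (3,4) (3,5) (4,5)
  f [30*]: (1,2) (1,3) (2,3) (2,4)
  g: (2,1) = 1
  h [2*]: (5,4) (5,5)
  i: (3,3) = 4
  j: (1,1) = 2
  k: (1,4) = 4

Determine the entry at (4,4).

J is a freebie, which forces (1,1) = 2.
K is a freebie, which forces (1,4) = 4.
D is a freebie; hence (1,5) = 5.
Cage g is a single given cell, which forces (2,1) = 1.
Cage i is a single given cell, leaving (3,3) = 4.
Cage c has product 180, so (4,1) = 3.
4 is placed in row 3, leaving (3,1) = 5.
Row 3 already has 5, which forces (3,4) = 3.
Column 1 now contains 5; hence (5,1) = 4.
The 4 cells of cage e must have sum 12, so (2,5) = 3.
Cage e needs sum 12, leaving (3,5) = 2.
Cage e needs sum 12, so (4,5) = 4.
Column 5 already has 2, leaving (5,5) = 1.
Cage b has product 40; hence (2,2) = 4.
2 is placed in row 3, so (3,2) = 1.
Cage b needs product 40, which forces (4,2) = 2.
Row 5 now contains 1, so (5,4) = 2.
Column 2 now contains 1, which forces (1,2) = 3.
Cage f needs product 30, leaving (1,3) = 1.
Cage f needs product 30; hence (2,3) = 2.
Column 4 already has 2; hence (2,4) = 5.
Column 3 now contains 1, so (4,3) = 5.
Column 4 already has 5, leaving (4,4) = 1.
Column 2 now contains 3; hence (5,2) = 5.
5 is placed in column 3, leaving (5,3) = 3.
Completed grid: 2 3 1 4 5 / 1 4 2 5 3 / 5 1 4 3 2 / 3 2 5 1 4 / 4 5 3 2 1.

1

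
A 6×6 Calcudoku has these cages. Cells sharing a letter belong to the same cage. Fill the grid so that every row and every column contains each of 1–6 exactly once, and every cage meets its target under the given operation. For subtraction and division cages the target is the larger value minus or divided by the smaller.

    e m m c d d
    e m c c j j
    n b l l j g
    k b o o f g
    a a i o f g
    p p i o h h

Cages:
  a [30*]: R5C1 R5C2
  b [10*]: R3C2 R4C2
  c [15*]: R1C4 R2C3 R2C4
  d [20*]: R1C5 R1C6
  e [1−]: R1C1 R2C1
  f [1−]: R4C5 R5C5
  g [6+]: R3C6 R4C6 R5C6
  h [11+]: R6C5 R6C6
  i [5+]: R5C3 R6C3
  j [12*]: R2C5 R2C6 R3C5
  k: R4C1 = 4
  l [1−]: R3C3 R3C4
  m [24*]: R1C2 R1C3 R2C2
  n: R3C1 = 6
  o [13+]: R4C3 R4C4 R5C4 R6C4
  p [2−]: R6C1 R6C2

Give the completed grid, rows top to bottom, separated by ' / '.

2 1 6 3 5 4 / 3 4 5 1 2 6 / 6 2 4 5 1 3 / 4 5 1 6 3 2 / 5 6 3 2 4 1 / 1 3 2 4 6 5

Cage n is given, which forces R3C1 = 6.
Cage k is a single given cell; hence R4C1 = 4.
Column 1 already has 6, so R5C1 = 5.
5 is placed in row 5; hence R5C2 = 6.
The only place for 6 in row 1 is R1C3.
In row 1, 2 can only go at R1C1, so R1C1 = 2.
Row 1 needs a 3, and only R1C4 is open for it.
The only place for 1 in row 1 is R1C2.
1 is placed in column 2, which forces R2C2 = 4.
In row 4, 6 can only go at R4C4, so R4C4 = 6.
The only place for 3 in column 2 is R6C2.
Row 6 already has 3; hence R6C1 = 1.
1 is placed in column 1, so R2C1 = 3.
The only place for 4 in column 6 is R1C6.
Row 1 now contains 4, leaving R1C5 = 5.
Column 5 already has 5, so R6C5 = 6.
6 is placed in row 6, leaving R6C6 = 5.
The 3 cells of cage j must have product 12, which forces R2C6 = 6.
In row 2, 2 can only go at R2C5, so R2C5 = 2.
2 is placed in column 5, leaving R3C5 = 1.
Cage f needs two cells with difference 1, so R4C5 = 3.
The two cells of cage f must have difference 1; hence R5C5 = 4.
Cage o needs sum 13, so R6C4 = 4.
The two cells of cage i must have sum 5, so R5C3 = 3.
Row 6 now contains 4, which forces R6C3 = 2.
Column 3 already has 3; hence R3C3 = 4.
The two cells of cage l must have difference 1, so R3C4 = 5.
Cage g needs sum 6, so R3C6 = 3.
Column 3 already has 2; hence R4C3 = 1.
Row 4 already has 1, leaving R4C6 = 2.
Cage o has sum 13, which forces R5C4 = 2.
2 is placed in column 6, which forces R5C6 = 1.
Column 3 now contains 1, leaving R2C3 = 5.
Column 4 now contains 5, so R2C4 = 1.
Row 3 already has 5, which forces R3C2 = 2.
Row 4 already has 2, leaving R4C2 = 5.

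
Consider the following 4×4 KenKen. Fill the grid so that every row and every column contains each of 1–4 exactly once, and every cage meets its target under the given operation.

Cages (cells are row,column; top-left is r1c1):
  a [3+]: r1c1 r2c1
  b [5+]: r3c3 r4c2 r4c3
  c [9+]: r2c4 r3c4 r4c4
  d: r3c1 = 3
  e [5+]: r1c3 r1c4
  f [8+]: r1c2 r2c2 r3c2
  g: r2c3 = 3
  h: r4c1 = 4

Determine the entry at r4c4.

3

G is a freebie, which forces r2c3 = 3.
Cage d is a single given cell, so r3c1 = 3.
Cage h is a single given cell, which forces r4c1 = 4.
Column 3 now contains 3, leaving r4c3 = 1.
The 3 cells of cage f must have sum 8; hence r1c2 = 3.
Row 1 now contains 3, leaving r1c4 = 1.
Column 3 now contains 1, which forces r3c3 = 2.
Row 3 already has 2, which forces r3c4 = 4.
1 is placed in row 4, leaving r4c2 = 2.
The 3 cells of cage c must have sum 9, which forces r4c4 = 3.
1 is placed in row 1, so r1c1 = 2.
Column 3 already has 2, leaving r1c3 = 4.
Cage a's pair has sum 3, leaving r2c1 = 1.
The 3 cells of cage f must have sum 8; hence r2c2 = 4.
4 is placed in column 4, leaving r2c4 = 2.
Row 3 now contains 4, which forces r3c2 = 1.
Completed grid: 2 3 4 1 / 1 4 3 2 / 3 1 2 4 / 4 2 1 3.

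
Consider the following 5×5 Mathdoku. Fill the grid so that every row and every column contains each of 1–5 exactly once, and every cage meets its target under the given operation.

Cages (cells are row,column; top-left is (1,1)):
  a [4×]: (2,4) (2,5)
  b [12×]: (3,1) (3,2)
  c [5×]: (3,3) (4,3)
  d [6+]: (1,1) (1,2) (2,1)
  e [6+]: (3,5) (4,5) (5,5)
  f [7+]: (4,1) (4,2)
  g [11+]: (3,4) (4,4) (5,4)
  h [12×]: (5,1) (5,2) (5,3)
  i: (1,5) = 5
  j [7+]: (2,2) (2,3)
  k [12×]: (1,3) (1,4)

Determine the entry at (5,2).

Cage i is given, so (1,5) = 5.
The only place for 5 in row 5 is (5,4).
The only place for 5 in row 3 is (3,3).
5 is placed in column 3, which forces (4,3) = 1.
The only place for 5 in row 2 is (2,2).
Cage j's pair has sum 7, so (2,3) = 2.
Row 2 needs a 3, and only (2,1) is open for it.
Column 1 already has 3, which forces (3,1) = 4.
The two cells of cage b must have product 12; hence (3,2) = 3.
Row 3 now contains 4; hence (3,4) = 2.
Row 3 now contains 2; hence (3,5) = 1.
Column 1 already has 4, so (4,1) = 5.
3 is placed in column 2, which forces (4,2) = 2.
2 is placed in column 4, leaving (4,4) = 4.
Row 4 now contains 2, leaving (4,5) = 3.
Column 1 already has 4, which forces (5,1) = 1.
Row 5 already has 1, which forces (5,2) = 4.
Row 5 already has 4; hence (5,3) = 3.
Column 5 now contains 3, leaving (5,5) = 2.
Column 1 already has 1, which forces (1,1) = 2.
Column 2 now contains 2, leaving (1,2) = 1.
Column 3 now contains 3, leaving (1,3) = 4.
4 is placed in column 4, so (1,4) = 3.
4 is placed in column 4, so (2,4) = 1.
Column 5 already has 1; hence (2,5) = 4.
Filled in: 2 1 4 3 5 / 3 5 2 1 4 / 4 3 5 2 1 / 5 2 1 4 3 / 1 4 3 5 2.

4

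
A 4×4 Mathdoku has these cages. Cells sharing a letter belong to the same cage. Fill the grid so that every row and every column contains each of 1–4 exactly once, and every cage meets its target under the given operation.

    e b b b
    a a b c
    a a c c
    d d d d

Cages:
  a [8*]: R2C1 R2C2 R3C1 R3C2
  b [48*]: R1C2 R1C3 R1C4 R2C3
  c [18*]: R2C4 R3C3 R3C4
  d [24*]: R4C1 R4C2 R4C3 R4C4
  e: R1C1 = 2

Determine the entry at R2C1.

E is a freebie; hence R1C1 = 2.
Cage c needs product 18, which forces R2C4 = 3.
Cage c needs product 18, which forces R3C3 = 3.
The 3 cells of cage c must have product 18, leaving R3C4 = 2.
Cage b needs product 48, leaving R1C2 = 3.
The 4 cells of cage b must have product 48, so R1C3 = 1.
Cage b needs product 48, leaving R1C4 = 4.
Cage a has product 8; hence R2C1 = 1.
Cage a needs product 8, so R2C2 = 2.
Cage b needs product 48, which forces R2C3 = 4.
The 4 cells of cage a must have product 8; hence R3C1 = 4.
The 4 cells of cage a must have product 8; hence R3C2 = 1.
Column 1 now contains 4, which forces R4C1 = 3.
Column 2 already has 1, leaving R4C2 = 4.
Column 3 now contains 4; hence R4C3 = 2.
Column 4 already has 4, which forces R4C4 = 1.
The full grid is 2 3 1 4 / 1 2 4 3 / 4 1 3 2 / 3 4 2 1.

1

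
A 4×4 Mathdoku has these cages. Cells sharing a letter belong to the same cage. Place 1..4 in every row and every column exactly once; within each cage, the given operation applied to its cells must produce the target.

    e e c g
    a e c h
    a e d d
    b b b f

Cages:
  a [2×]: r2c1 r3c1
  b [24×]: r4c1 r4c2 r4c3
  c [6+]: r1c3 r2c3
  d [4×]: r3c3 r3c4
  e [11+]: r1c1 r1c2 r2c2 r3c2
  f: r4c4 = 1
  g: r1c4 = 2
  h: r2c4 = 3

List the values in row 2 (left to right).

1 4 2 3

Cage g is given; hence r1c4 = 2.
Cage h is given, which forces r2c4 = 3.
F is a freebie, which forces r4c4 = 1.
2 is placed in row 1; hence r1c3 = 4.
Cage c's pair has sum 6, which forces r2c3 = 2.
Cage d's pair has product 4, leaving r3c3 = 1.
Column 4 now contains 1, which forces r3c4 = 4.
Column 3 already has 2, leaving r4c3 = 3.
4 is placed in row 1, so r1c1 = 3.
4 is placed in row 1, so r1c2 = 1.
2 is placed in row 2, leaving r2c1 = 1.
The 4 cells of cage e must have sum 11, which forces r2c2 = 4.
1 is placed in row 3, leaving r3c1 = 2.
Cage e has sum 11; hence r3c2 = 3.
Column 1 now contains 2, which forces r4c1 = 4.
4 is placed in column 2, so r4c2 = 2.
Filled in: 3 1 4 2 / 1 4 2 3 / 2 3 1 4 / 4 2 3 1.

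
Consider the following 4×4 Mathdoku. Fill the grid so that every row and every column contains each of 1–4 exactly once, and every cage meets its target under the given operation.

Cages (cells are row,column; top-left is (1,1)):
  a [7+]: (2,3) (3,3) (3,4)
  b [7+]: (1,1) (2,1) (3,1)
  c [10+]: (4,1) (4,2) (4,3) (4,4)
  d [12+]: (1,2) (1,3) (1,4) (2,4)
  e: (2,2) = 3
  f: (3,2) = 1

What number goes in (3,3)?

3

E is a freebie; hence (2,2) = 3.
Row 2 now contains 3, which forces (2,4) = 4.
Cage f is a single given cell, leaving (3,2) = 1.
The 4 cells of cage d must have sum 12, leaving (1,2) = 4.
The 3 cells of cage a must have sum 7; hence (3,4) = 2.
Column 2 already has 4, leaving (4,2) = 2.
2 is placed in row 3, leaving (3,1) = 4.
Row 3 now contains 4; hence (3,3) = 3.
Column 3 now contains 3; hence (1,3) = 1.
Cage d has sum 12; hence (1,4) = 3.
Cage a needs sum 7; hence (2,3) = 2.
The 4 cells of cage c must have sum 10; hence (4,3) = 4.
3 is placed in column 4; hence (4,4) = 1.
Row 1 already has 1, which forces (1,1) = 2.
Row 2 now contains 2, so (2,1) = 1.
1 is placed in row 4; hence (4,1) = 3.
The full grid is 2 4 1 3 / 1 3 2 4 / 4 1 3 2 / 3 2 4 1.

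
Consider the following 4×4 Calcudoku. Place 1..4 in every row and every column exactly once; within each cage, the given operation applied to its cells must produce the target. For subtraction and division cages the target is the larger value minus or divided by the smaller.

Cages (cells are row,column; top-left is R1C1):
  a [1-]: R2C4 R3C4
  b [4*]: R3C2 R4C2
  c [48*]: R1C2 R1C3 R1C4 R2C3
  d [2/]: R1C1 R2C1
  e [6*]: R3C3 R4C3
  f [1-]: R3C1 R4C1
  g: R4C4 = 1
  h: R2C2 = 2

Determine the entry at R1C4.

Cage h is given, leaving R2C2 = 2.
Row 2 already has 2, leaving R2C3 = 4.
G is a freebie, so R4C4 = 1.
Cage d needs two cells with quotient 2, which forces R1C1 = 2.
Row 2 now contains 4; hence R2C1 = 1.
Column 4 already has 1, leaving R2C4 = 3.
Cage b's pair has product 4, so R3C2 = 1.
Row 4 now contains 1, so R4C2 = 4.
4 is placed in column 2, so R1C2 = 3.
Cage c has product 48, so R1C3 = 1.
3 is placed in column 4; hence R1C4 = 4.
Cage f needs two cells with difference 1, which forces R3C1 = 4.
Column 4 now contains 4, leaving R3C4 = 2.
Row 4 already has 4, which forces R4C1 = 3.
3 is placed in row 4, which forces R4C3 = 2.
2 is placed in row 3; hence R3C3 = 3.
Filled in: 2 3 1 4 / 1 2 4 3 / 4 1 3 2 / 3 4 2 1.

4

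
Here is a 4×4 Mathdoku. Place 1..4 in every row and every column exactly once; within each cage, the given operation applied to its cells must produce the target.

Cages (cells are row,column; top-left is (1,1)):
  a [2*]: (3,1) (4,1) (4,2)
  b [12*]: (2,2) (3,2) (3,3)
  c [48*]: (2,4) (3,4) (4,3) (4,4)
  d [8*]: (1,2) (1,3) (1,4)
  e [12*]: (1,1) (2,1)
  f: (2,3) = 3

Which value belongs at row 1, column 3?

Cage f is a single given cell; hence (2,3) = 3.
Cage a has product 2, so (3,1) = 1.
The 3 cells of cage a must have product 2, so (4,1) = 2.
The 3 cells of cage a must have product 2, so (4,2) = 1.
Row 4 now contains 2; hence (4,3) = 4.
Row 4 now contains 4, which forces (4,4) = 3.
Cage e needs two cells with product 12; hence (1,1) = 3.
3 is placed in row 2, so (2,1) = 4.
Cage b has product 12, which forces (2,2) = 2.
Cage c needs product 48, which forces (2,4) = 1.
Cage b needs product 12, which forces (3,2) = 3.
4 is placed in column 3, leaving (3,3) = 2.
Cage c needs product 48, so (3,4) = 4.
2 is placed in column 2, which forces (1,2) = 4.
Column 3 already has 2; hence (1,3) = 1.
Column 4 already has 4; hence (1,4) = 2.
Filled in: 3 4 1 2 / 4 2 3 1 / 1 3 2 4 / 2 1 4 3.

1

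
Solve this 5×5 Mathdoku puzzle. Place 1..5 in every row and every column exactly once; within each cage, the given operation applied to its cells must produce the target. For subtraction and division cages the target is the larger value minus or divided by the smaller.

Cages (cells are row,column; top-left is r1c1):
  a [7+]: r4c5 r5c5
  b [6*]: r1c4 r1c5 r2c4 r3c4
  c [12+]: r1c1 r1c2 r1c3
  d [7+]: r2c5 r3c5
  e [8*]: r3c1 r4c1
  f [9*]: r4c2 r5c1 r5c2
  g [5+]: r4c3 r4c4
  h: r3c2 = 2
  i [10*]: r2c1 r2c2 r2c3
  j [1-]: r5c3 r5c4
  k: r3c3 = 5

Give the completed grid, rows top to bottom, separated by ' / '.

5 4 3 2 1 / 1 5 2 3 4 / 4 2 5 1 3 / 2 3 1 4 5 / 3 1 4 5 2

Cage b needs product 6, so r1c5 = 1.
H is a freebie, which forces r3c2 = 2.
Cage k is given, so r3c3 = 5.
Cage f has product 9, which forces r4c2 = 3.
Cage f has product 9, so r5c1 = 3.
The 3 cells of cage f must have product 9, so r5c2 = 1.
The 3 cells of cage c must have sum 12, leaving r1c3 = 3.
Row 1 already has 3; hence r1c4 = 2.
Column 2 already has 1; hence r2c2 = 5.
Row 3 now contains 2, so r3c1 = 4.
Row 3 now contains 4, which forces r3c5 = 3.
The two cells of cage e must have product 8; hence r4c1 = 2.
Row 4 now contains 2, which forces r4c5 = 5.
Cage j needs two cells with difference 1, so r5c3 = 4.
Cage j needs two cells with difference 1, so r5c4 = 5.
Column 5 already has 5, which forces r5c5 = 2.
Column 1 already has 4, so r1c1 = 5.
5 is placed in column 2; hence r1c2 = 4.
Column 1 already has 2, which forces r2c1 = 1.
Cage i needs product 10; hence r2c3 = 2.
Cage b needs product 6, so r2c4 = 3.
Column 5 now contains 3, which forces r2c5 = 4.
3 is placed in row 3; hence r3c4 = 1.
Column 3 already has 4, so r4c3 = 1.
Cage g needs two cells with sum 5, which forces r4c4 = 4.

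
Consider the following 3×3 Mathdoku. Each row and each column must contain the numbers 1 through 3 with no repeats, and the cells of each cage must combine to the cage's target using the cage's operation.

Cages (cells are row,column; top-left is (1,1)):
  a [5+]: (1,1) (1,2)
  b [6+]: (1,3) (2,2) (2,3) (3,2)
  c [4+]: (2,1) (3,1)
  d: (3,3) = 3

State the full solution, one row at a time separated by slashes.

2 3 1 / 3 1 2 / 1 2 3

Cage d is given; hence (3,3) = 3.
The two cells of cage c must have sum 4, leaving (2,1) = 3.
Row 3 already has 3; hence (3,1) = 1.
1 is placed in row 3, which forces (3,2) = 2.
Column 1 now contains 3; hence (1,1) = 2.
Column 2 already has 2, so (1,2) = 3.
Cage b has sum 6, which forces (1,3) = 1.
Column 2 already has 2; hence (2,2) = 1.
Cage b has sum 6, so (2,3) = 2.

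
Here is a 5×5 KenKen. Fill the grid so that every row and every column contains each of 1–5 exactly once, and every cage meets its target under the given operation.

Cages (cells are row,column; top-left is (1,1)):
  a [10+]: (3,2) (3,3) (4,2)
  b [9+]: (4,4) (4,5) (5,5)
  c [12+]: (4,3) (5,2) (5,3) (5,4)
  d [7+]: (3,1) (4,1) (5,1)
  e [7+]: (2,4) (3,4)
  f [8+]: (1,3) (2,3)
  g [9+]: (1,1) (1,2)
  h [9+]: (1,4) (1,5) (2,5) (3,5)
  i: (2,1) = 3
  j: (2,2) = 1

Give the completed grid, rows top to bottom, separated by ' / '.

5 4 3 2 1 / 3 1 5 4 2 / 1 5 2 3 4 / 2 3 4 1 5 / 4 2 1 5 3

I is a freebie; hence (2,1) = 3.
Cage j is a single given cell, so (2,2) = 1.
Row 2 now contains 3, leaving (2,3) = 5.
Column 3 now contains 5, so (1,3) = 3.
Row 1 needs a 2, and only (1,4) is open for it.
2 is placed in column 4, leaving (2,4) = 4.
Row 2 now contains 4, so (2,5) = 2.
Cage e's pair has sum 7, so (3,4) = 3.
The only place for 1 in row 1 is (1,5).
Column 5 now contains 1, leaving (3,5) = 4.
The 3 cells of cage b must have sum 9, leaving (4,4) = 1.
1 is placed in column 4; hence (5,4) = 5.
Row 5 now contains 5, leaving (5,5) = 3.
Cage a has sum 10; hence (3,2) = 5.
3 is placed in column 5, which forces (4,5) = 5.
Cage c has sum 12; hence (5,3) = 1.
Cage g's pair has sum 9, leaving (1,1) = 5.
Column 2 now contains 5, so (1,2) = 4.
The 3 cells of cage d must have sum 7; hence (3,1) = 1.
Column 3 already has 1, so (3,3) = 2.
The 3 cells of cage a must have sum 10, which forces (4,2) = 3.
Column 3 already has 2, which forces (4,3) = 4.
4 is placed in column 2, so (5,2) = 2.
Row 4 now contains 4; hence (4,1) = 2.
2 is placed in row 5, leaving (5,1) = 4.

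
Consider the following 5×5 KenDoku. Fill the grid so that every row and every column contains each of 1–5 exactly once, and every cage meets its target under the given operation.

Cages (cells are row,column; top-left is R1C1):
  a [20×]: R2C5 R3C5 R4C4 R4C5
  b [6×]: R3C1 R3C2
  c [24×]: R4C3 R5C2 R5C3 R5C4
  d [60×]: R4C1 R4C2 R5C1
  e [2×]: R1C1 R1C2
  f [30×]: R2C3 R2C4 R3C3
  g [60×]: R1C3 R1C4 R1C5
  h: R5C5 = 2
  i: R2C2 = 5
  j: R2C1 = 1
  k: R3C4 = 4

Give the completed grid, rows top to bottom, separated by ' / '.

Cage j is given; hence R2C1 = 1.
Cage i is given, leaving R2C2 = 5.
K is a freebie, so R3C4 = 4.
Cage h is given, leaving R5C5 = 2.
Column 1 now contains 1; hence R1C1 = 2.
Cage e needs two cells with product 2, so R1C2 = 1.
Column 5 now contains 2, leaving R2C5 = 4.
Column 1 already has 2, so R3C1 = 3.
Row 3 now contains 3; hence R3C2 = 2.
Cage f needs product 30, leaving R3C3 = 5.
Cage a needs product 20; hence R3C5 = 1.
Cage c needs product 24; hence R4C3 = 2.
The 4 cells of cage a must have product 20, which forces R4C4 = 1.
Cage a needs product 20, so R4C5 = 5.
Column 4 now contains 1, which forces R5C4 = 3.
Cage g needs product 60; hence R1C3 = 4.
3 is placed in column 4, which forces R1C4 = 5.
Column 5 now contains 5, leaving R1C5 = 3.
Column 3 already has 2; hence R2C3 = 3.
3 is placed in column 4, so R2C4 = 2.
5 is placed in row 4, leaving R4C1 = 4.
Cage d needs product 60, leaving R4C2 = 3.
The 3 cells of cage d must have product 60; hence R5C1 = 5.
Row 5 now contains 3, leaving R5C2 = 4.
The 4 cells of cage c must have product 24, so R5C3 = 1.

2 1 4 5 3 / 1 5 3 2 4 / 3 2 5 4 1 / 4 3 2 1 5 / 5 4 1 3 2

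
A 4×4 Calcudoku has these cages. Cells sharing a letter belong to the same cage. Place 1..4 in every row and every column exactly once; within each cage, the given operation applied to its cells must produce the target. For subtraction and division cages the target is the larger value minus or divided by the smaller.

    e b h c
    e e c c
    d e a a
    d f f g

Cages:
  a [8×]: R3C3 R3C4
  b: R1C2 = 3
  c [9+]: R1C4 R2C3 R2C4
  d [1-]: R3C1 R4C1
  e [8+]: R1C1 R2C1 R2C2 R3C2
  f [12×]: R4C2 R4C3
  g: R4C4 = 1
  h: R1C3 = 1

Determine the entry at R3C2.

1

Cage b is a single given cell, leaving R1C2 = 3.
H is a freebie, leaving R1C3 = 1.
Column 2 already has 3, so R4C2 = 4.
Row 4 already has 4, so R4C3 = 3.
Cage g is a single given cell, so R4C4 = 1.
The 3 cells of cage c must have sum 9; hence R2C4 = 3.
Row 4 already has 1, leaving R4C1 = 2.
Column 1 now contains 2, so R1C1 = 4.
4 is placed in row 1, so R1C4 = 2.
Row 2 now contains 3; hence R2C1 = 1.
Cage e has sum 8; hence R2C2 = 2.
Row 2 now contains 2; hence R2C3 = 4.
1 is placed in column 1; hence R3C1 = 3.
The 4 cells of cage e must have sum 8, leaving R3C2 = 1.
Column 3 already has 4, so R3C3 = 2.
Column 4 already has 2, so R3C4 = 4.
Filled in: 4 3 1 2 / 1 2 4 3 / 3 1 2 4 / 2 4 3 1.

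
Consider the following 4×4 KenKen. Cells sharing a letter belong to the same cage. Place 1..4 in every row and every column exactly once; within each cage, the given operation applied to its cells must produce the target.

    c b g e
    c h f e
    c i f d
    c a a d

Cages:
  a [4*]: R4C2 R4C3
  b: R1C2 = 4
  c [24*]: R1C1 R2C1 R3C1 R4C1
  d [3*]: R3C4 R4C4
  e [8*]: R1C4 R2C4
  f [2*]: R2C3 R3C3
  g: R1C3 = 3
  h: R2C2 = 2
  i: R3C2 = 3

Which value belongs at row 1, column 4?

Cage b is given; hence R1C2 = 4.
Cage g is given, leaving R1C3 = 3.
Row 1 now contains 4, so R1C4 = 2.
Cage h is a single given cell; hence R2C2 = 2.
Row 2 already has 2, so R2C3 = 1.
2 is placed in column 4, so R2C4 = 4.
I is a freebie, so R3C2 = 3.
Column 3 already has 1, so R3C3 = 2.
Row 3 now contains 3; hence R3C4 = 1.
4 is placed in column 2; hence R4C2 = 1.
Column 3 already has 1; hence R4C3 = 4.
Column 4 now contains 1; hence R4C4 = 3.
2 is placed in row 1, leaving R1C1 = 1.
Row 2 already has 4, leaving R2C1 = 3.
1 is placed in row 3, which forces R3C1 = 4.
Row 4 already has 3, so R4C1 = 2.
Completed grid: 1 4 3 2 / 3 2 1 4 / 4 3 2 1 / 2 1 4 3.

2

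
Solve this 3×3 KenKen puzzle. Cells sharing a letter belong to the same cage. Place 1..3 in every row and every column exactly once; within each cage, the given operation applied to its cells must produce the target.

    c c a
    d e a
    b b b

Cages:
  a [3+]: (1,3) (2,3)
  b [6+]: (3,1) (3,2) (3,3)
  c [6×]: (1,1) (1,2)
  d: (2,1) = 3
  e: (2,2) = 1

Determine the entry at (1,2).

D is a freebie; hence (2,1) = 3.
Cage e is given, so (2,2) = 1.
Row 2 now contains 1; hence (2,3) = 2.
Column 1 already has 3, leaving (1,1) = 2.
The two cells of cage c must have product 6, leaving (1,2) = 3.
2 is placed in column 3, leaving (1,3) = 1.
2 is placed in column 1, which forces (3,1) = 1.
3 is placed in column 2, which forces (3,2) = 2.
1 is placed in column 3, which forces (3,3) = 3.
The full grid is 2 3 1 / 3 1 2 / 1 2 3.

3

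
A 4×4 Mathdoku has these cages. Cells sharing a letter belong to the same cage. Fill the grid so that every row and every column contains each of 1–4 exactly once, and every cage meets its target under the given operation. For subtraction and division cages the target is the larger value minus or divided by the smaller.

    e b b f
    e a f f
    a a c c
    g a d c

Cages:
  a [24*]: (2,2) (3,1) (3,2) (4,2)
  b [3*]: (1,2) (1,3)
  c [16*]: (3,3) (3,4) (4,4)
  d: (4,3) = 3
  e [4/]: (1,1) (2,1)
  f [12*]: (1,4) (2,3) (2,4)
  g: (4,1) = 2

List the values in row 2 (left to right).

Cage g is given, so (4,1) = 2.
Cage d is a single given cell, leaving (4,3) = 3.
2 is placed in row 4, which forces (4,4) = 4.
Cage b's pair has product 3, so (1,2) = 3.
Column 3 now contains 3, so (1,3) = 1.
1 is placed in row 1, so (1,4) = 2.
Cage c has product 16, which forces (3,3) = 4.
Column 4 already has 4, so (3,4) = 1.
Row 4 now contains 4, so (4,2) = 1.
1 is placed in row 1; hence (1,1) = 4.
The two cells of cage e must have quotient 4; hence (2,1) = 1.
The 4 cells of cage a must have product 24; hence (2,2) = 4.
Column 3 now contains 4, which forces (2,3) = 2.
Column 4 now contains 1, which forces (2,4) = 3.
Row 3 now contains 4, so (3,1) = 3.
Row 3 now contains 4, which forces (3,2) = 2.
Filled in: 4 3 1 2 / 1 4 2 3 / 3 2 4 1 / 2 1 3 4.

1 4 2 3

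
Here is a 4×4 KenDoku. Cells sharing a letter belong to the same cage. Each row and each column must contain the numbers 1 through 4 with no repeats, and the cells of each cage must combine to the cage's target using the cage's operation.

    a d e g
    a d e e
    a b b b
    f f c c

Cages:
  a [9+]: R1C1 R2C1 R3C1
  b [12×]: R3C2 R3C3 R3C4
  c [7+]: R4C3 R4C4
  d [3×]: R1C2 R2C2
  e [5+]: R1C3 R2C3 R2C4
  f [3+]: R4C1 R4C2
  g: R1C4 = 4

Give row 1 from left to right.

G is a freebie; hence R1C4 = 4.
Column 4 now contains 4; hence R4C4 = 3.
3 is placed in column 4, leaving R3C4 = 1.
3 is placed in row 4, so R4C3 = 4.
Cage e has sum 5, which forces R1C3 = 2.
The 3 cells of cage e must have sum 5, leaving R2C3 = 1.
Column 4 already has 1, so R2C4 = 2.
Cage b has product 12, leaving R3C2 = 4.
Column 3 now contains 4, so R3C3 = 3.
2 is placed in row 1; hence R1C1 = 3.
The two cells of cage d must have product 3, which forces R1C2 = 1.
Cage a has sum 9; hence R2C1 = 4.
Row 2 now contains 1; hence R2C2 = 3.
Row 3 now contains 3, leaving R3C1 = 2.
Column 1 already has 2, which forces R4C1 = 1.
1 is placed in column 2, which forces R4C2 = 2.
The full grid is 3 1 2 4 / 4 3 1 2 / 2 4 3 1 / 1 2 4 3.

3 1 2 4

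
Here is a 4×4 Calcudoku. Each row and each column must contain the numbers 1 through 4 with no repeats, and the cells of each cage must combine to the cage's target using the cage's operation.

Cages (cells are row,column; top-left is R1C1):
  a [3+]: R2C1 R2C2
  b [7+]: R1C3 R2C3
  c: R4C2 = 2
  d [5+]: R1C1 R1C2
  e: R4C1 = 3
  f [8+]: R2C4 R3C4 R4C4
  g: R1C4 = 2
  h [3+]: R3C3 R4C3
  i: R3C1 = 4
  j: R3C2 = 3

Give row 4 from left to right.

Cage g is a single given cell, leaving R1C4 = 2.
I is a freebie, so R3C1 = 4.
Cage j is a single given cell, leaving R3C2 = 3.
Row 3 now contains 3, leaving R3C4 = 1.
Cage e is a single given cell, which forces R4C1 = 3.
C is a freebie, so R4C2 = 2.
Row 4 already has 2, which forces R4C3 = 1.
3 is placed in row 4; hence R4C4 = 4.
Column 1 already has 3, so R1C1 = 1.
Cage d's pair has sum 5, so R1C2 = 4.
Row 1 now contains 4, leaving R1C3 = 3.
Cage a needs two cells with sum 3; hence R2C1 = 2.
2 is placed in column 2, so R2C2 = 1.
Column 3 already has 3, which forces R2C3 = 4.
4 is placed in column 4, which forces R2C4 = 3.
Row 3 already has 1, so R3C3 = 2.
Filled in: 1 4 3 2 / 2 1 4 3 / 4 3 2 1 / 3 2 1 4.

3 2 1 4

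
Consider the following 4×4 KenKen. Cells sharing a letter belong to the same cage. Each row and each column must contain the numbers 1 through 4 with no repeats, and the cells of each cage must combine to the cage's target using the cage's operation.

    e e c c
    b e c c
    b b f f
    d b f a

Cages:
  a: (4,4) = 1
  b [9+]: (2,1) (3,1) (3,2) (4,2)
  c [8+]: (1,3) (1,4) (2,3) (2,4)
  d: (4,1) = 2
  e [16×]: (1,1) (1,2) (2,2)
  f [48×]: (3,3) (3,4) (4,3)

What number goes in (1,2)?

1

Cage f needs product 48, which forces (3,3) = 3.
The 3 cells of cage f must have product 48, which forces (3,4) = 4.
D is a freebie, so (4,1) = 2.
Cage f needs product 48; hence (4,3) = 4.
Cage a is given, which forces (4,4) = 1.
Column 1 already has 2, so (1,1) = 4.
Cage e has product 16, which forces (1,2) = 1.
1 is placed in row 1; hence (1,3) = 2.
Row 1 already has 2, leaving (1,4) = 3.
The 4 cells of cage b must have sum 9, so (2,1) = 3.
Cage e has product 16; hence (2,2) = 4.
Column 3 already has 2; hence (2,3) = 1.
Column 4 now contains 3, which forces (2,4) = 2.
Column 1 already has 2, leaving (3,1) = 1.
The 4 cells of cage b must have sum 9, which forces (3,2) = 2.
Row 4 now contains 1, so (4,2) = 3.
Filled in: 4 1 2 3 / 3 4 1 2 / 1 2 3 4 / 2 3 4 1.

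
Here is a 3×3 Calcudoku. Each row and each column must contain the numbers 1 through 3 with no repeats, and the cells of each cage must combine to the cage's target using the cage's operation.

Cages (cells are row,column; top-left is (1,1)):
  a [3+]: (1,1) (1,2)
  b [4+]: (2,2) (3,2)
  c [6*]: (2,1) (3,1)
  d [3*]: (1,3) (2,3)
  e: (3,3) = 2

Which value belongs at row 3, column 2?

E is a freebie; hence (3,3) = 2.
Cage c needs two cells with product 6, which forces (2,1) = 2.
Row 3 already has 2; hence (3,1) = 3.
3 is placed in row 3, so (3,2) = 1.
2 is placed in column 1; hence (1,1) = 1.
Column 2 now contains 1, which forces (1,2) = 2.
Row 1 now contains 1; hence (1,3) = 3.
Column 2 now contains 1, leaving (2,2) = 3.
3 is placed in column 3, which forces (2,3) = 1.
The full grid is 1 2 3 / 2 3 1 / 3 1 2.

1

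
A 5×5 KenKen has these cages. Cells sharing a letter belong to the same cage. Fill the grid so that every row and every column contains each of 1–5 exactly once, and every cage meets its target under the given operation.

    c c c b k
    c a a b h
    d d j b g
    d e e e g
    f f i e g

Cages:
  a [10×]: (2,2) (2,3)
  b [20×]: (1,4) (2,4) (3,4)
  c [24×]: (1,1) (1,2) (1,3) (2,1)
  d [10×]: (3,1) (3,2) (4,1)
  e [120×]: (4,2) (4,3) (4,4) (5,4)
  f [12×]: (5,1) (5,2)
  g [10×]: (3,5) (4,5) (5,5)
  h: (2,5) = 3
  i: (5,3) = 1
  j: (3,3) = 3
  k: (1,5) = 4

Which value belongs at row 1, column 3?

Cage k is a single given cell, leaving (1,5) = 4.
Cage h is given, so (2,5) = 3.
Cage j is given, which forces (3,3) = 3.
I is a freebie; hence (5,3) = 1.
Column 3 now contains 1, leaving (1,3) = 2.
Cage c needs product 24, so (2,1) = 4.
Column 3 already has 2, so (2,3) = 5.
Row 2 already has 5; hence (2,4) = 1.
5 is placed in column 3, which forces (4,3) = 4.
Column 1 already has 4, so (5,1) = 3.
3 is placed in row 5, leaving (5,2) = 4.
Column 1 now contains 3, leaving (1,1) = 1.
Cage c needs product 24, so (1,2) = 3.
Column 4 already has 1, so (1,4) = 5.
Row 2 already has 5, leaving (2,2) = 2.
Cage b needs product 20, leaving (3,4) = 4.
Column 2 now contains 2, leaving (4,2) = 5.
Column 4 already has 5, which forces (5,4) = 2.
2 is placed in row 5, leaving (5,5) = 5.
Cage d needs product 10, leaving (3,1) = 5.
Column 2 already has 5, which forces (3,2) = 1.
Row 3 already has 1, leaving (3,5) = 2.
Row 4 already has 5, which forces (4,1) = 2.
Column 4 already has 2, which forces (4,4) = 3.
Column 5 already has 2, leaving (4,5) = 1.
The full grid is 1 3 2 5 4 / 4 2 5 1 3 / 5 1 3 4 2 / 2 5 4 3 1 / 3 4 1 2 5.

2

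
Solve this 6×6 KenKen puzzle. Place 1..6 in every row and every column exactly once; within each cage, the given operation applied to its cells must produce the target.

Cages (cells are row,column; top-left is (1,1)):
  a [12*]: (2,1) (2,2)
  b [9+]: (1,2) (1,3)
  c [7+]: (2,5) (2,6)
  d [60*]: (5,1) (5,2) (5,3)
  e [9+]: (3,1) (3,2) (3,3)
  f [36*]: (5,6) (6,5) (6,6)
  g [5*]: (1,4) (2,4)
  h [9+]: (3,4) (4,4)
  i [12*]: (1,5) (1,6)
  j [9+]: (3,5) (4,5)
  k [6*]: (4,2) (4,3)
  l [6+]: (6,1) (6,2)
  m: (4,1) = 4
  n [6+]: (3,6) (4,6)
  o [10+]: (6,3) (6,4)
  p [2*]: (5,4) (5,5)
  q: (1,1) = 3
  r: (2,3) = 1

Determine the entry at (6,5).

2

Cage q is a single given cell; hence (1,1) = 3.
Cage r is given, leaving (2,3) = 1.
Row 2 now contains 1, so (2,4) = 5.
M is a freebie, so (4,1) = 4.
Column 4 already has 5, which forces (1,4) = 1.
1 is placed in column 4, so (5,4) = 2.
2 is placed in row 5, which forces (5,5) = 1.
Cage d has product 60, so (5,1) = 5.
Row 5 needs a 6, and only (5,6) is open for it.
The two cells of cage i must have product 12, so (1,5) = 6.
Column 6 now contains 6, so (1,6) = 2.
Cage j needs two cells with sum 9; hence (3,5) = 4.
The two cells of cage j must have sum 9, which forces (4,5) = 5.
5 is placed in row 4, leaving (4,6) = 1.
Cage f needs product 36; hence (6,5) = 2.
The 3 cells of cage f must have product 36, so (6,6) = 3.
4 is placed in column 5; hence (2,5) = 3.
3 is placed in column 6, so (2,6) = 4.
1 is placed in column 6, so (3,6) = 5.
Row 6 already has 2, so (6,1) = 1.
Cage l needs two cells with sum 6, leaving (6,2) = 5.
Column 2 now contains 5, which forces (1,2) = 4.
Cage b needs two cells with sum 9, so (1,3) = 5.
The 3 cells of cage e must have sum 9, which forces (3,2) = 1.
Column 2 now contains 4, which forces (5,2) = 3.
Row 5 already has 3, leaving (5,3) = 4.
Column 3 already has 4; hence (6,3) = 6.
Row 6 already has 6, leaving (6,4) = 4.
The 3 cells of cage e must have sum 9, so (3,1) = 6.
Column 3 already has 6, so (3,3) = 2.
6 is placed in row 3, so (3,4) = 3.
Column 2 now contains 3; hence (4,2) = 2.
The two cells of cage k must have product 6, leaving (4,3) = 3.
Column 4 already has 3, which forces (4,4) = 6.
Column 1 already has 6, which forces (2,1) = 2.
Column 2 already has 2, so (2,2) = 6.
Filled in: 3 4 5 1 6 2 / 2 6 1 5 3 4 / 6 1 2 3 4 5 / 4 2 3 6 5 1 / 5 3 4 2 1 6 / 1 5 6 4 2 3.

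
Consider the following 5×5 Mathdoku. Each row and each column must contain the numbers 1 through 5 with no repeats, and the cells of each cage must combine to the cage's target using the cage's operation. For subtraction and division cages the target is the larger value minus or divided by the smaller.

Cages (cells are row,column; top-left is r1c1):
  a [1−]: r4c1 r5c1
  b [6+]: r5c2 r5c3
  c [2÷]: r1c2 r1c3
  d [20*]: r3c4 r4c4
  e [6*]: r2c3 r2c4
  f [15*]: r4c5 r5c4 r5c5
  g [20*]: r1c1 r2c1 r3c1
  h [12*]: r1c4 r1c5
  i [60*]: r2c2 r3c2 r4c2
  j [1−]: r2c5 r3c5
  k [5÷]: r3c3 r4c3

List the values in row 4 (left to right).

In row 1, 5 can only go at r1c1, so r1c1 = 5.
Row 3 needs a 2, and only r3c5 is open for it.
The only place for 5 in row 2 is r2c2.
In row 2, 4 can only go at r2c1, so r2c1 = 4.
4 is placed in column 1, leaving r3c1 = 1.
1 is placed in row 3, which forces r3c3 = 5.
5 is placed in row 3, leaving r3c4 = 4.
5 is placed in column 3; hence r4c3 = 1.
4 is placed in column 4; hence r4c4 = 5.
Row 4 already has 5; hence r4c5 = 3.
4 is placed in column 4, so r1c4 = 3.
Column 5 already has 3, so r1c5 = 4.
Column 4 now contains 3; hence r2c4 = 2.
Column 5 already has 3; hence r2c5 = 1.
Row 3 already has 4, so r3c2 = 3.
Row 4 now contains 3, so r4c1 = 2.
Row 4 now contains 3, so r4c2 = 4.
Cage a needs two cells with difference 1, which forces r5c1 = 3.
4 is placed in column 2, which forces r5c2 = 2.
2 is placed in row 5, which forces r5c3 = 4.
Cage f needs product 15, so r5c4 = 1.
The 3 cells of cage f must have product 15, so r5c5 = 5.
Column 2 now contains 2, so r1c2 = 1.
Row 1 already has 4; hence r1c3 = 2.
Row 2 already has 2, so r2c3 = 3.
Filled in: 5 1 2 3 4 / 4 5 3 2 1 / 1 3 5 4 2 / 2 4 1 5 3 / 3 2 4 1 5.

2 4 1 5 3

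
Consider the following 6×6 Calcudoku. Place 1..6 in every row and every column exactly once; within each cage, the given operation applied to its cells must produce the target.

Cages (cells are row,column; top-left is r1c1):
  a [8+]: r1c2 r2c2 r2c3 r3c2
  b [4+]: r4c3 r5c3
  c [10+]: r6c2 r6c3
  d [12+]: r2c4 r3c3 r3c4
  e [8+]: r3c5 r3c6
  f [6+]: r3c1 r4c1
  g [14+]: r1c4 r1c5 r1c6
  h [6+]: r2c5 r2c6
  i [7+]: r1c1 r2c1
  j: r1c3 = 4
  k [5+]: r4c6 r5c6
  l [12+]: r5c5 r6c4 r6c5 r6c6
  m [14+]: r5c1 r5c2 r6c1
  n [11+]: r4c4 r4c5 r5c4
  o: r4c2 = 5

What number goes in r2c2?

3

Cage j is a single given cell; hence r1c3 = 4.
Cage o is a single given cell, which forces r4c2 = 5.
Column 3 now contains 4, leaving r6c3 = 6.
Row 6 already has 6, which forces r6c2 = 4.
Cage a has sum 8; hence r2c3 = 2.
Column 2 needs a 6, and only r5c2 is open for it.
In column 3, 5 can only go at r3c3, so r3c3 = 5.
Cage a has sum 8, so r1c2 = 2.
R2c5 and r2c6 in row 2 are {1, 5}, which forces r2c2 = 3.
R3c5 and r3c6 in row 3 are {2, 6}; hence r3c1 = 4.
Cage a has sum 8, so r3c2 = 1.
Row 3 already has 1, so r3c4 = 3.
Cage f needs two cells with sum 6; hence r4c1 = 2.
The two cells of cage i must have sum 7, so r1c1 = 1.
Column 1 now contains 4; hence r2c1 = 6.
The 3 cells of cage d must have sum 12, leaving r2c4 = 4.
Cage n has sum 11, so r4c4 = 6.
6 is placed in column 4, which forces r1c4 = 5.
In row 5, 5 can only go at r5c1, so r5c1 = 5.
5 is placed in column 1; hence r6c1 = 3.
Cage l has sum 12; hence r5c5 = 4.
4 is placed in column 5, which forces r4c5 = 3.
Row 4 already has 3, so r4c6 = 4.
Cage n has sum 11, which forces r5c4 = 2.
Row 5 already has 2, leaving r5c6 = 1.
Column 4 now contains 2, leaving r6c4 = 1.
Column 5 now contains 3; hence r1c5 = 6.
Cage g needs sum 14, which forces r1c6 = 3.
Cage h needs two cells with sum 6, which forces r2c5 = 1.
Column 6 already has 1, leaving r2c6 = 5.
Column 5 now contains 6, so r3c5 = 2.
2 is placed in row 3, leaving r3c6 = 6.
Row 4 already has 3, leaving r4c3 = 1.
Row 5 now contains 1, so r5c3 = 3.
2 is placed in column 5; hence r6c5 = 5.
Column 6 already has 5; hence r6c6 = 2.
The full grid is 1 2 4 5 6 3 / 6 3 2 4 1 5 / 4 1 5 3 2 6 / 2 5 1 6 3 4 / 5 6 3 2 4 1 / 3 4 6 1 5 2.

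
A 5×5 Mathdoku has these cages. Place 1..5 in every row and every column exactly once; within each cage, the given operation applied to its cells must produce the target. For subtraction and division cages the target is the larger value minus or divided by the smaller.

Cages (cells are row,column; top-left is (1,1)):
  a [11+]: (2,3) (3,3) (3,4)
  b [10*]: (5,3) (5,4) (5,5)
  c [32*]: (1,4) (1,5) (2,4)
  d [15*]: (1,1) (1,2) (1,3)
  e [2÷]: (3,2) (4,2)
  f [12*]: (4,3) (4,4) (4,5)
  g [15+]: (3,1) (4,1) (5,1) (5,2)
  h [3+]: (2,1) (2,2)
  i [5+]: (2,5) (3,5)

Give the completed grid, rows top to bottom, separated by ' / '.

1 5 3 2 4 / 2 1 5 4 3 / 3 4 1 5 2 / 5 2 4 3 1 / 4 3 2 1 5

Cage c has product 32, leaving (1,4) = 2.
The 3 cells of cage c must have product 32; hence (1,5) = 4.
Cage c needs product 32; hence (2,4) = 4.
Cage f has product 12, which forces (4,3) = 4.
In row 2, 5 can only go at (2,3), so (2,3) = 5.
5 is placed in column 3, so (3,3) = 1.
The 3 cells of cage a must have sum 11; hence (3,4) = 5.
1 is placed in column 3, leaving (5,3) = 2.
Column 4 already has 5, which forces (5,4) = 1.
1 is placed in row 5, which forces (5,5) = 5.
1 is placed in column 3, so (1,3) = 3.
The 4 cells of cage g must have sum 15, so (3,1) = 3.
Row 3 already has 3, which forces (3,5) = 2.
Cage g needs sum 15; hence (4,1) = 5.
1 is placed in column 4, which forces (4,4) = 3.
Cage f needs product 12, leaving (4,5) = 1.
Cage g needs sum 15, so (5,1) = 4.
The 4 cells of cage g must have sum 15, leaving (5,2) = 3.
Column 1 now contains 5; hence (1,1) = 1.
The 3 cells of cage d must have product 15; hence (1,2) = 5.
1 is placed in column 1, which forces (2,1) = 2.
2 is placed in row 2; hence (2,2) = 1.
Column 5 now contains 2, so (2,5) = 3.
Row 3 already has 2, so (3,2) = 4.
1 is placed in row 4, so (4,2) = 2.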